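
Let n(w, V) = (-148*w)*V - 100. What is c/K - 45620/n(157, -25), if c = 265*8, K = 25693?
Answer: 2959067/746124720 ≈ 0.0039659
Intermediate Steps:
n(w, V) = -100 - 148*V*w (n(w, V) = -148*V*w - 100 = -100 - 148*V*w)
c = 2120
c/K - 45620/n(157, -25) = 2120/25693 - 45620/(-100 - 148*(-25)*157) = 2120*(1/25693) - 45620/(-100 + 580900) = 2120/25693 - 45620/580800 = 2120/25693 - 45620*1/580800 = 2120/25693 - 2281/29040 = 2959067/746124720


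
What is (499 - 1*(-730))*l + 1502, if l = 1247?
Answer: 1534065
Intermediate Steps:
(499 - 1*(-730))*l + 1502 = (499 - 1*(-730))*1247 + 1502 = (499 + 730)*1247 + 1502 = 1229*1247 + 1502 = 1532563 + 1502 = 1534065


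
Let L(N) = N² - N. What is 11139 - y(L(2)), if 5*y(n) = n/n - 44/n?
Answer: 55716/5 ≈ 11143.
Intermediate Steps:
y(n) = ⅕ - 44/(5*n) (y(n) = (n/n - 44/n)/5 = (1 - 44/n)/5 = ⅕ - 44/(5*n))
11139 - y(L(2)) = 11139 - (-44 + 2*(-1 + 2))/(5*(2*(-1 + 2))) = 11139 - (-44 + 2*1)/(5*(2*1)) = 11139 - (-44 + 2)/(5*2) = 11139 - (-42)/(5*2) = 11139 - 1*(-21/5) = 11139 + 21/5 = 55716/5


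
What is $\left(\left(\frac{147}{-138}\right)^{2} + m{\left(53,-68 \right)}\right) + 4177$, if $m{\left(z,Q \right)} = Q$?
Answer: $\frac{8697045}{2116} \approx 4110.1$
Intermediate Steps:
$\left(\left(\frac{147}{-138}\right)^{2} + m{\left(53,-68 \right)}\right) + 4177 = \left(\left(\frac{147}{-138}\right)^{2} - 68\right) + 4177 = \left(\left(147 \left(- \frac{1}{138}\right)\right)^{2} - 68\right) + 4177 = \left(\left(- \frac{49}{46}\right)^{2} - 68\right) + 4177 = \left(\frac{2401}{2116} - 68\right) + 4177 = - \frac{141487}{2116} + 4177 = \frac{8697045}{2116}$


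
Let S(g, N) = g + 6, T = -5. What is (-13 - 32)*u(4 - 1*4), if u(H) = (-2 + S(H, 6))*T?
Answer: 900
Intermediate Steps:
S(g, N) = 6 + g
u(H) = -20 - 5*H (u(H) = (-2 + (6 + H))*(-5) = (4 + H)*(-5) = -20 - 5*H)
(-13 - 32)*u(4 - 1*4) = (-13 - 32)*(-20 - 5*(4 - 1*4)) = -45*(-20 - 5*(4 - 4)) = -45*(-20 - 5*0) = -45*(-20 + 0) = -45*(-20) = 900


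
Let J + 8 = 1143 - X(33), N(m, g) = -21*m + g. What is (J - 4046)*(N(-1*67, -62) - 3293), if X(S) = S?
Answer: 5734912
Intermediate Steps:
N(m, g) = g - 21*m
J = 1102 (J = -8 + (1143 - 1*33) = -8 + (1143 - 33) = -8 + 1110 = 1102)
(J - 4046)*(N(-1*67, -62) - 3293) = (1102 - 4046)*((-62 - (-21)*67) - 3293) = -2944*((-62 - 21*(-67)) - 3293) = -2944*((-62 + 1407) - 3293) = -2944*(1345 - 3293) = -2944*(-1948) = 5734912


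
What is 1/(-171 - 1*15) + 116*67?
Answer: 1445591/186 ≈ 7772.0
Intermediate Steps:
1/(-171 - 1*15) + 116*67 = 1/(-171 - 15) + 7772 = 1/(-186) + 7772 = -1/186 + 7772 = 1445591/186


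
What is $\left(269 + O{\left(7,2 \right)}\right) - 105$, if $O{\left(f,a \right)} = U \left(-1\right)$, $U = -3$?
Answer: $167$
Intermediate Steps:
$O{\left(f,a \right)} = 3$ ($O{\left(f,a \right)} = \left(-3\right) \left(-1\right) = 3$)
$\left(269 + O{\left(7,2 \right)}\right) - 105 = \left(269 + 3\right) - 105 = 272 - 105 = 167$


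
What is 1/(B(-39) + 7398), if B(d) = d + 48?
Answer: 1/7407 ≈ 0.00013501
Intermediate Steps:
B(d) = 48 + d
1/(B(-39) + 7398) = 1/((48 - 39) + 7398) = 1/(9 + 7398) = 1/7407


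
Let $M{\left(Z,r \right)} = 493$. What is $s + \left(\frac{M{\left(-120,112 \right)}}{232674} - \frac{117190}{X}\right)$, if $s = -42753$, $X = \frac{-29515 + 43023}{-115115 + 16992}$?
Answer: $\frac{317644418003206}{392870049} \approx 8.0852 \cdot 10^{5}$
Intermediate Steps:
$X = - \frac{13508}{98123}$ ($X = \frac{13508}{-98123} = 13508 \left(- \frac{1}{98123}\right) = - \frac{13508}{98123} \approx -0.13766$)
$s + \left(\frac{M{\left(-120,112 \right)}}{232674} - \frac{117190}{X}\right) = -42753 + \left(\frac{493}{232674} - \frac{117190}{- \frac{13508}{98123}}\right) = -42753 + \left(493 \cdot \frac{1}{232674} - - \frac{5749517185}{6754}\right) = -42753 + \left(\frac{493}{232674} + \frac{5749517185}{6754}\right) = -42753 + \frac{334440791208103}{392870049} = \frac{317644418003206}{392870049}$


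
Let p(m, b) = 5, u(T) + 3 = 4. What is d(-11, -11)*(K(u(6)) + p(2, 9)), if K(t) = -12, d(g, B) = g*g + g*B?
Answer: -1694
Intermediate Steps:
d(g, B) = g² + B*g
u(T) = 1 (u(T) = -3 + 4 = 1)
d(-11, -11)*(K(u(6)) + p(2, 9)) = (-11*(-11 - 11))*(-12 + 5) = -11*(-22)*(-7) = 242*(-7) = -1694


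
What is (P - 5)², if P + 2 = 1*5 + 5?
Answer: 9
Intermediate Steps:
P = 8 (P = -2 + (1*5 + 5) = -2 + (5 + 5) = -2 + 10 = 8)
(P - 5)² = (8 - 5)² = 3² = 9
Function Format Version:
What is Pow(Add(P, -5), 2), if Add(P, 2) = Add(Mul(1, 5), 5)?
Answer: 9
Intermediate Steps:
P = 8 (P = Add(-2, Add(Mul(1, 5), 5)) = Add(-2, Add(5, 5)) = Add(-2, 10) = 8)
Pow(Add(P, -5), 2) = Pow(Add(8, -5), 2) = Pow(3, 2) = 9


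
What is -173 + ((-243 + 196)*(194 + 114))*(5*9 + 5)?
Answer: -723973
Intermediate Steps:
-173 + ((-243 + 196)*(194 + 114))*(5*9 + 5) = -173 + (-47*308)*(45 + 5) = -173 - 14476*50 = -173 - 723800 = -723973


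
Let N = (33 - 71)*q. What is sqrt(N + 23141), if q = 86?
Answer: sqrt(19873) ≈ 140.97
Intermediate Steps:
N = -3268 (N = (33 - 71)*86 = -38*86 = -3268)
sqrt(N + 23141) = sqrt(-3268 + 23141) = sqrt(19873)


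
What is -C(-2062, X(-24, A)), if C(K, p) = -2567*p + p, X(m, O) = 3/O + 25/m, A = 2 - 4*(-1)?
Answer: -16679/12 ≈ -1389.9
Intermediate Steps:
A = 6 (A = 2 + 4 = 6)
C(K, p) = -2566*p
-C(-2062, X(-24, A)) = -(-2566)*(3/6 + 25/(-24)) = -(-2566)*(3*(⅙) + 25*(-1/24)) = -(-2566)*(½ - 25/24) = -(-2566)*(-13)/24 = -1*16679/12 = -16679/12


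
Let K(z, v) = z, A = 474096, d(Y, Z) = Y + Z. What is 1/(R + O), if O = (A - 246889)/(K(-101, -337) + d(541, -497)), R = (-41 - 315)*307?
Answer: -57/6456851 ≈ -8.8278e-6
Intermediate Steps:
R = -109292 (R = -356*307 = -109292)
O = -227207/57 (O = (474096 - 246889)/(-101 + (541 - 497)) = 227207/(-101 + 44) = 227207/(-57) = 227207*(-1/57) = -227207/57 ≈ -3986.1)
1/(R + O) = 1/(-109292 - 227207/57) = 1/(-6456851/57) = -57/6456851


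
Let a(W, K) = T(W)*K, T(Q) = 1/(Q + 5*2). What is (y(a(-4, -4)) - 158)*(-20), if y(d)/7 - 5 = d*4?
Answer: 8500/3 ≈ 2833.3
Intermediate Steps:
T(Q) = 1/(10 + Q) (T(Q) = 1/(Q + 10) = 1/(10 + Q))
a(W, K) = K/(10 + W)
y(d) = 35 + 28*d (y(d) = 35 + 7*(d*4) = 35 + 7*(4*d) = 35 + 28*d)
(y(a(-4, -4)) - 158)*(-20) = ((35 + 28*(-4/(10 - 4))) - 158)*(-20) = ((35 + 28*(-4/6)) - 158)*(-20) = ((35 + 28*(-4*1/6)) - 158)*(-20) = ((35 + 28*(-2/3)) - 158)*(-20) = ((35 - 56/3) - 158)*(-20) = (49/3 - 158)*(-20) = -425/3*(-20) = 8500/3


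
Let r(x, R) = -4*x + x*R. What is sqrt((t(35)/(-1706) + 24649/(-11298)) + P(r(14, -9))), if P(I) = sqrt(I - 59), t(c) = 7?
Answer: sqrt(-50752210204290 + 23218877048409*I*sqrt(241))/4818597 ≈ 2.5973 + 2.9886*I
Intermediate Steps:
r(x, R) = -4*x + R*x
P(I) = sqrt(-59 + I)
sqrt((t(35)/(-1706) + 24649/(-11298)) + P(r(14, -9))) = sqrt((7/(-1706) + 24649/(-11298)) + sqrt(-59 + 14*(-4 - 9))) = sqrt((7*(-1/1706) + 24649*(-1/11298)) + sqrt(-59 + 14*(-13))) = sqrt((-7/1706 - 24649/11298) + sqrt(-59 - 182)) = sqrt(-10532570/4818597 + sqrt(-241)) = sqrt(-10532570/4818597 + I*sqrt(241))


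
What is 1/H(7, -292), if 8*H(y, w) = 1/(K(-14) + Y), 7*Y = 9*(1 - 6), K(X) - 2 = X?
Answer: -1032/7 ≈ -147.43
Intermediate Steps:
K(X) = 2 + X
Y = -45/7 (Y = (9*(1 - 6))/7 = (9*(-5))/7 = (⅐)*(-45) = -45/7 ≈ -6.4286)
H(y, w) = -7/1032 (H(y, w) = 1/(8*((2 - 14) - 45/7)) = 1/(8*(-12 - 45/7)) = 1/(8*(-129/7)) = (⅛)*(-7/129) = -7/1032)
1/H(7, -292) = 1/(-7/1032) = -1032/7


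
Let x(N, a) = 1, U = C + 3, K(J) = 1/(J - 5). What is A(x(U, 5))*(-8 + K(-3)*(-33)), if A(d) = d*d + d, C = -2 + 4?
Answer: -31/4 ≈ -7.7500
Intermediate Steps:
C = 2
K(J) = 1/(-5 + J)
U = 5 (U = 2 + 3 = 5)
A(d) = d + d² (A(d) = d² + d = d + d²)
A(x(U, 5))*(-8 + K(-3)*(-33)) = (1*(1 + 1))*(-8 - 33/(-5 - 3)) = (1*2)*(-8 - 33/(-8)) = 2*(-8 - ⅛*(-33)) = 2*(-8 + 33/8) = 2*(-31/8) = -31/4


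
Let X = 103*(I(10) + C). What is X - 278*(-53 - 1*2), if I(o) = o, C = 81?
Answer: 24663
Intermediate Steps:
X = 9373 (X = 103*(10 + 81) = 103*91 = 9373)
X - 278*(-53 - 1*2) = 9373 - 278*(-53 - 1*2) = 9373 - 278*(-53 - 2) = 9373 - 278*(-55) = 9373 + 15290 = 24663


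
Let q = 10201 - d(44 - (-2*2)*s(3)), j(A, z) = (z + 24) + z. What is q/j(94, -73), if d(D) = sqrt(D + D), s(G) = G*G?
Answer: -10201/122 + 2*sqrt(10)/61 ≈ -83.511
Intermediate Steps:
s(G) = G**2
d(D) = sqrt(2)*sqrt(D) (d(D) = sqrt(2*D) = sqrt(2)*sqrt(D))
j(A, z) = 24 + 2*z (j(A, z) = (24 + z) + z = 24 + 2*z)
q = 10201 - 4*sqrt(10) (q = 10201 - sqrt(2)*sqrt(44 - (-2*2)*3**2) = 10201 - sqrt(2)*sqrt(44 - (-4)*9) = 10201 - sqrt(2)*sqrt(44 - 1*(-36)) = 10201 - sqrt(2)*sqrt(44 + 36) = 10201 - sqrt(2)*sqrt(80) = 10201 - sqrt(2)*4*sqrt(5) = 10201 - 4*sqrt(10) ≈ 10188.)
q/j(94, -73) = (10201 - 4*sqrt(10))/(24 + 2*(-73)) = (10201 - 4*sqrt(10))/(24 - 146) = (10201 - 4*sqrt(10))/(-122) = (10201 - 4*sqrt(10))*(-1/122) = -10201/122 + 2*sqrt(10)/61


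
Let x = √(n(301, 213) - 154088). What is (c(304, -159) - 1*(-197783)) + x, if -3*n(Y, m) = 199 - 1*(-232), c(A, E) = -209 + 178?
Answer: 197752 + I*√1388085/3 ≈ 1.9775e+5 + 392.72*I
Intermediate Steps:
c(A, E) = -31
n(Y, m) = -431/3 (n(Y, m) = -(199 - 1*(-232))/3 = -(199 + 232)/3 = -⅓*431 = -431/3)
x = I*√1388085/3 (x = √(-431/3 - 154088) = √(-462695/3) = I*√1388085/3 ≈ 392.72*I)
(c(304, -159) - 1*(-197783)) + x = (-31 - 1*(-197783)) + I*√1388085/3 = (-31 + 197783) + I*√1388085/3 = 197752 + I*√1388085/3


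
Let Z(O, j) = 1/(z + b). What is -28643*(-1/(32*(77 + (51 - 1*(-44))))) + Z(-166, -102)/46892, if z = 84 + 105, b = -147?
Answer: 7051420357/1354991232 ≈ 5.2040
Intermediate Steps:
z = 189
Z(O, j) = 1/42 (Z(O, j) = 1/(189 - 147) = 1/42)
-28643*(-1/(32*(77 + (51 - 1*(-44))))) + Z(-166, -102)/46892 = -28643*(-1/(32*(77 + (51 - 1*(-44))))) + (1/42)/46892 = -28643*(-1/(32*(77 + (51 + 44)))) + (1/42)*(1/46892) = -28643*(-1/(32*(77 + 95))) + 1/1969464 = -28643/(172*(-32)) + 1/1969464 = -28643/(-5504) + 1/1969464 = -28643*(-1/5504) + 1/1969464 = 28643/5504 + 1/1969464 = 7051420357/1354991232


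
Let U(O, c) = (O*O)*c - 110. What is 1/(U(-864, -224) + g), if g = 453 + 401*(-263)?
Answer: -1/167320224 ≈ -5.9766e-9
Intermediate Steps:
U(O, c) = -110 + c*O² (U(O, c) = O²*c - 110 = c*O² - 110 = -110 + c*O²)
g = -105010 (g = 453 - 105463 = -105010)
1/(U(-864, -224) + g) = 1/((-110 - 224*(-864)²) - 105010) = 1/((-110 - 224*746496) - 105010) = 1/((-110 - 167215104) - 105010) = 1/(-167215214 - 105010) = 1/(-167320224) = -1/167320224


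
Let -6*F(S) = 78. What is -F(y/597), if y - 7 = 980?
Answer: 13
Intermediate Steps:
y = 987 (y = 7 + 980 = 987)
F(S) = -13 (F(S) = -⅙*78 = -13)
-F(y/597) = -1*(-13) = 13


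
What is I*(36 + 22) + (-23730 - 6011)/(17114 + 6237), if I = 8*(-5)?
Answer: -54204061/23351 ≈ -2321.3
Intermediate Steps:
I = -40
I*(36 + 22) + (-23730 - 6011)/(17114 + 6237) = -40*(36 + 22) + (-23730 - 6011)/(17114 + 6237) = -40*58 - 29741/23351 = -2320 - 29741*1/23351 = -2320 - 29741/23351 = -54204061/23351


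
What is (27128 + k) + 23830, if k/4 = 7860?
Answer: 82398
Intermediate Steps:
k = 31440 (k = 4*7860 = 31440)
(27128 + k) + 23830 = (27128 + 31440) + 23830 = 58568 + 23830 = 82398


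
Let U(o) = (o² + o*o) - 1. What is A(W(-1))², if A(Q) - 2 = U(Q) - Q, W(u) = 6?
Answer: 4489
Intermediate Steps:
U(o) = -1 + 2*o² (U(o) = (o² + o²) - 1 = 2*o² - 1 = -1 + 2*o²)
A(Q) = 1 - Q + 2*Q² (A(Q) = 2 + ((-1 + 2*Q²) - Q) = 2 + (-1 - Q + 2*Q²) = 1 - Q + 2*Q²)
A(W(-1))² = (1 - 1*6 + 2*6²)² = (1 - 6 + 2*36)² = (1 - 6 + 72)² = 67² = 4489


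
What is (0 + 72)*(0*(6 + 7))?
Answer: 0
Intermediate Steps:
(0 + 72)*(0*(6 + 7)) = 72*(0*13) = 72*0 = 0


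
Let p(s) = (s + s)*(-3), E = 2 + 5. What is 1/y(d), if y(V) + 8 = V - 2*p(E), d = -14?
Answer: 1/62 ≈ 0.016129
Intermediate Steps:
E = 7
p(s) = -6*s (p(s) = (2*s)*(-3) = -6*s)
y(V) = 76 + V (y(V) = -8 + (V - (-12)*7) = -8 + (V - 2*(-42)) = -8 + (V + 84) = -8 + (84 + V) = 76 + V)
1/y(d) = 1/(76 - 14) = 1/62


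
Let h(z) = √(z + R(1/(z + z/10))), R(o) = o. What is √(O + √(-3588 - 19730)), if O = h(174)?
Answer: √(957*√159362511 + 915849*I*√23318)/957 ≈ 9.1231 + 8.369*I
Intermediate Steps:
h(z) = √(z + 10/(11*z)) (h(z) = √(z + 1/(z + z/10)) = √(z + 1/(11*z/10)) = √(z + 10/(11*z)))
O = √159362511/957 (O = √(110/174 + 121*174)/11 = √(110*(1/174) + 21054)/11 = √(55/87 + 21054)/11 = √(1831753/87)/11 = (√159362511/87)/11 = √159362511/957 ≈ 13.191)
√(O + √(-3588 - 19730)) = √(√159362511/957 + √(-3588 - 19730)) = √(√159362511/957 + √(-23318)) = √(√159362511/957 + I*√23318)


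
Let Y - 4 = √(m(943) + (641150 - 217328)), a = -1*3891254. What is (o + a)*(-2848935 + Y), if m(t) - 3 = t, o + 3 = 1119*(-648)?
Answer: 13151716751539 - 36930952*√6637 ≈ 1.3149e+13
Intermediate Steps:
a = -3891254
o = -725115 (o = -3 + 1119*(-648) = -3 - 725112 = -725115)
m(t) = 3 + t
Y = 4 + 8*√6637 (Y = 4 + √((3 + 943) + (641150 - 217328)) = 4 + √(946 + 423822) = 4 + √424768 = 4 + 8*√6637 ≈ 655.74)
(o + a)*(-2848935 + Y) = (-725115 - 3891254)*(-2848935 + (4 + 8*√6637)) = -4616369*(-2848931 + 8*√6637) = 13151716751539 - 36930952*√6637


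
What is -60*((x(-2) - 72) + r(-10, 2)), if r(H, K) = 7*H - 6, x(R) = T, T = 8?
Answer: 8400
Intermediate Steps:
x(R) = 8
r(H, K) = -6 + 7*H
-60*((x(-2) - 72) + r(-10, 2)) = -60*((8 - 72) + (-6 + 7*(-10))) = -60*(-64 + (-6 - 70)) = -60*(-64 - 76) = -60*(-140) = 8400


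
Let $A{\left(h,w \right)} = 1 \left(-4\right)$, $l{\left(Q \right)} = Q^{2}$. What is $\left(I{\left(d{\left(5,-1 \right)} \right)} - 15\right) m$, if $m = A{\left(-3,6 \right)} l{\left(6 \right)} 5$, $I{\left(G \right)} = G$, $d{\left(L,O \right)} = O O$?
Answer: $10080$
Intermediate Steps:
$d{\left(L,O \right)} = O^{2}$
$A{\left(h,w \right)} = -4$
$m = -720$ ($m = - 4 \cdot 6^{2} \cdot 5 = \left(-4\right) 36 \cdot 5 = \left(-144\right) 5 = -720$)
$\left(I{\left(d{\left(5,-1 \right)} \right)} - 15\right) m = \left(\left(-1\right)^{2} - 15\right) \left(-720\right) = \left(1 - 15\right) \left(-720\right) = \left(-14\right) \left(-720\right) = 10080$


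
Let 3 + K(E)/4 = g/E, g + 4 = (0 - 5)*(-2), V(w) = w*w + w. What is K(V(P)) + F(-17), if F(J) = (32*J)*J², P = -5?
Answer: -786134/5 ≈ -1.5723e+5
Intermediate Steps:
V(w) = w + w² (V(w) = w² + w = w + w²)
g = 6 (g = -4 + (0 - 5)*(-2) = -4 - 5*(-2) = -4 + 10 = 6)
K(E) = -12 + 24/E (K(E) = -12 + 4*(6/E) = -12 + 24/E)
F(J) = 32*J³
K(V(P)) + F(-17) = (-12 + 24/((-5*(1 - 5)))) + 32*(-17)³ = (-12 + 24/((-5*(-4)))) + 32*(-4913) = (-12 + 24/20) - 157216 = (-12 + 24*(1/20)) - 157216 = (-12 + 6/5) - 157216 = -54/5 - 157216 = -786134/5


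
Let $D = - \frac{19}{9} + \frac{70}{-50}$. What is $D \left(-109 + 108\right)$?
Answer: $\frac{158}{45} \approx 3.5111$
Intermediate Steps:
$D = - \frac{158}{45}$ ($D = \left(-19\right) \frac{1}{9} + 70 \left(- \frac{1}{50}\right) = - \frac{19}{9} - \frac{7}{5} = - \frac{158}{45} \approx -3.5111$)
$D \left(-109 + 108\right) = - \frac{158 \left(-109 + 108\right)}{45} = \left(- \frac{158}{45}\right) \left(-1\right) = \frac{158}{45}$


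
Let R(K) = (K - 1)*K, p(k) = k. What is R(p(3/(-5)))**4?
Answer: 331776/390625 ≈ 0.84935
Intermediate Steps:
R(K) = K*(-1 + K) (R(K) = (-1 + K)*K = K*(-1 + K))
R(p(3/(-5)))**4 = ((3/(-5))*(-1 + 3/(-5)))**4 = ((3*(-1/5))*(-1 + 3*(-1/5)))**4 = (-3*(-1 - 3/5)/5)**4 = (-3/5*(-8/5))**4 = (24/25)**4 = 331776/390625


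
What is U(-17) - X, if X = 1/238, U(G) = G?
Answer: -4047/238 ≈ -17.004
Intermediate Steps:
X = 1/238 ≈ 0.0042017
U(-17) - X = -17 - 1*1/238 = -17 - 1/238 = -4047/238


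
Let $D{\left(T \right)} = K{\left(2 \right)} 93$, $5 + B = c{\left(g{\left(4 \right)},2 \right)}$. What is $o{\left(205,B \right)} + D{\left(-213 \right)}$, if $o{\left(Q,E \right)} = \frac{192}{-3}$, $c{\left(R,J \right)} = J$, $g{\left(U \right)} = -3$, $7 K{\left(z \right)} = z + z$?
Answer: $- \frac{76}{7} \approx -10.857$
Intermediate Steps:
$K{\left(z \right)} = \frac{2 z}{7}$ ($K{\left(z \right)} = \frac{z + z}{7} = \frac{2 z}{7}$)
$B = -3$ ($B = -5 + 2 = -3$)
$D{\left(T \right)} = \frac{372}{7}$ ($D{\left(T \right)} = \frac{2}{7} \cdot 2 \cdot 93 = \frac{4}{7} \cdot 93 = \frac{372}{7}$)
$o{\left(Q,E \right)} = -64$ ($o{\left(Q,E \right)} = 192 \left(- \frac{1}{3}\right) = -64$)
$o{\left(205,B \right)} + D{\left(-213 \right)} = -64 + \frac{372}{7} = - \frac{76}{7}$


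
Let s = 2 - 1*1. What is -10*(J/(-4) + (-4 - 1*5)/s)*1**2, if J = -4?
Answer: 80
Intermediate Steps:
s = 1 (s = 2 - 1 = 1)
-10*(J/(-4) + (-4 - 1*5)/s)*1**2 = -10*(-4/(-4) + (-4 - 1*5)/1)*1**2 = -10*(-4*(-1/4) + (-4 - 5)*1)*1 = -10*(1 - 9*1)*1 = -10*(1 - 9)*1 = -10*(-8)*1 = 80*1 = 80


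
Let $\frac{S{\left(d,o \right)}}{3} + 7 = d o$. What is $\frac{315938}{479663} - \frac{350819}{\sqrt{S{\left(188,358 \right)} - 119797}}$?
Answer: $\frac{315938}{479663} - \frac{350819 \sqrt{82094}}{82094} \approx -1223.8$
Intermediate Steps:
$S{\left(d,o \right)} = -21 + 3 d o$
$\frac{315938}{479663} - \frac{350819}{\sqrt{S{\left(188,358 \right)} - 119797}} = \frac{315938}{479663} - \frac{350819}{\sqrt{\left(-21 + 3 \cdot 188 \cdot 358\right) - 119797}} = 315938 \cdot \frac{1}{479663} - \frac{350819}{\sqrt{\left(-21 + 201912\right) - 119797}} = \frac{315938}{479663} - \frac{350819}{\sqrt{201891 - 119797}} = \frac{315938}{479663} - \frac{350819}{\sqrt{82094}} = \frac{315938}{479663} - 350819 \frac{\sqrt{82094}}{82094} = \frac{315938}{479663} - \frac{350819 \sqrt{82094}}{82094}$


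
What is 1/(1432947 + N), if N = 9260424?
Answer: 1/10693371 ≈ 9.3516e-8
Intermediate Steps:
1/(1432947 + N) = 1/(1432947 + 9260424) = 1/10693371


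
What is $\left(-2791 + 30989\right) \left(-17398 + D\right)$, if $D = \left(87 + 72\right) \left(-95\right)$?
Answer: $-916519594$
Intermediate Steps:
$D = -15105$ ($D = 159 \left(-95\right) = -15105$)
$\left(-2791 + 30989\right) \left(-17398 + D\right) = \left(-2791 + 30989\right) \left(-17398 - 15105\right) = 28198 \left(-32503\right) = -916519594$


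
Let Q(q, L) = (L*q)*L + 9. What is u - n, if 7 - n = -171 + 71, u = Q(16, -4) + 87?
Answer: 245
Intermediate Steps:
Q(q, L) = 9 + q*L² (Q(q, L) = q*L² + 9 = 9 + q*L²)
u = 352 (u = (9 + 16*(-4)²) + 87 = (9 + 16*16) + 87 = (9 + 256) + 87 = 265 + 87 = 352)
n = 107 (n = 7 - (-171 + 71) = 7 - 1*(-100) = 7 + 100 = 107)
u - n = 352 - 1*107 = 352 - 107 = 245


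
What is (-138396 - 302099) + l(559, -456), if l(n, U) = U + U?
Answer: -441407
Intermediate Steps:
l(n, U) = 2*U
(-138396 - 302099) + l(559, -456) = (-138396 - 302099) + 2*(-456) = -440495 - 912 = -441407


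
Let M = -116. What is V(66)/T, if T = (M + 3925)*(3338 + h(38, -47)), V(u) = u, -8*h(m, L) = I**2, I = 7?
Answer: 176/33842965 ≈ 5.2005e-6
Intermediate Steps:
h(m, L) = -49/8 (h(m, L) = -1/8*7**2 = -1/8*49 = -49/8)
T = 101528895/8 (T = (-116 + 3925)*(3338 - 49/8) = 3809*(26655/8) = 101528895/8 ≈ 1.2691e+7)
V(66)/T = 66/(101528895/8) = 66*(8/101528895) = 176/33842965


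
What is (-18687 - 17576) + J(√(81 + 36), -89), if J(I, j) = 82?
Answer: -36181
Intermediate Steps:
(-18687 - 17576) + J(√(81 + 36), -89) = (-18687 - 17576) + 82 = -36263 + 82 = -36181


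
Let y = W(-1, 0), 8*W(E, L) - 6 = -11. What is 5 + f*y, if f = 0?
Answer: 5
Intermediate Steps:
W(E, L) = -5/8 (W(E, L) = ¾ + (⅛)*(-11) = ¾ - 11/8 = -5/8)
y = -5/8 ≈ -0.62500
5 + f*y = 5 + 0*(-5/8) = 5 + 0 = 5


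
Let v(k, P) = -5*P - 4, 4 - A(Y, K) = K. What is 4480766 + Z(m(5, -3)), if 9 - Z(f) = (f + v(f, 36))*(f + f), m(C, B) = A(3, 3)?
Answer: 4481141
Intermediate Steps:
A(Y, K) = 4 - K
m(C, B) = 1 (m(C, B) = 4 - 1*3 = 4 - 3 = 1)
v(k, P) = -4 - 5*P
Z(f) = 9 - 2*f*(-184 + f) (Z(f) = 9 - (f + (-4 - 5*36))*(f + f) = 9 - (f + (-4 - 180))*2*f = 9 - (f - 184)*2*f = 9 - (-184 + f)*2*f = 9 - 2*f*(-184 + f))
4480766 + Z(m(5, -3)) = 4480766 + (9 - 2*1² + 368*1) = 4480766 + (9 - 2*1 + 368) = 4480766 + (9 - 2 + 368) = 4480766 + 375 = 4481141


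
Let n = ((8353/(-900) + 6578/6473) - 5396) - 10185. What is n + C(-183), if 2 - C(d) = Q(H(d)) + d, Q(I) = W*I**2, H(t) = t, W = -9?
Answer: 1666131179731/5825700 ≈ 2.8600e+5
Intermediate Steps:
Q(I) = -9*I**2
C(d) = 2 - d + 9*d**2 (C(d) = 2 - (-9*d**2 + d) = 2 - (d - 9*d**2) = 2 + (-d + 9*d**2) = 2 - d + 9*d**2)
n = -90818380469/5825700 (n = ((8353*(-1/900) + 6578*(1/6473)) - 5396) - 10185 = ((-8353/900 + 6578/6473) - 5396) - 10185 = (-48148769/5825700 - 5396) - 10185 = -31483625969/5825700 - 10185 = -90818380469/5825700 ≈ -15589.)
n + C(-183) = -90818380469/5825700 + (2 - 1*(-183) + 9*(-183)**2) = -90818380469/5825700 + (2 + 183 + 9*33489) = -90818380469/5825700 + (2 + 183 + 301401) = -90818380469/5825700 + 301586 = 1666131179731/5825700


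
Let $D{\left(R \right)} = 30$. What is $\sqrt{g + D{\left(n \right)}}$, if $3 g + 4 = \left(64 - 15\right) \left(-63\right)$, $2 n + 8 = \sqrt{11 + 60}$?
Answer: $\frac{i \sqrt{9003}}{3} \approx 31.628 i$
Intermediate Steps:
$n = -4 + \frac{\sqrt{71}}{2}$ ($n = -4 + \frac{\sqrt{11 + 60}}{2} = -4 + \frac{\sqrt{71}}{2} \approx 0.21307$)
$g = - \frac{3091}{3}$ ($g = - \frac{4}{3} + \frac{\left(64 - 15\right) \left(-63\right)}{3} = - \frac{4}{3} + \frac{49 \left(-63\right)}{3} = - \frac{4}{3} + \frac{1}{3} \left(-3087\right) = - \frac{4}{3} - 1029 = - \frac{3091}{3} \approx -1030.3$)
$\sqrt{g + D{\left(n \right)}} = \sqrt{- \frac{3091}{3} + 30} = \sqrt{- \frac{3001}{3}} = \frac{i \sqrt{9003}}{3}$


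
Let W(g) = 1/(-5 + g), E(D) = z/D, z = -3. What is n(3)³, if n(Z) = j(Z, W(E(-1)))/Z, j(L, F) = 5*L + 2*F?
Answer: 2744/27 ≈ 101.63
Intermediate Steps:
E(D) = -3/D
j(L, F) = 2*F + 5*L
n(Z) = (-1 + 5*Z)/Z (n(Z) = (2/(-5 - 3/(-1)) + 5*Z)/Z = (2/(-5 - 3*(-1)) + 5*Z)/Z = (2/(-5 + 3) + 5*Z)/Z = (2/(-2) + 5*Z)/Z = (2*(-½) + 5*Z)/Z = (-1 + 5*Z)/Z)
n(3)³ = (5 - 1/3)³ = (5 - 1*⅓)³ = (5 - ⅓)³ = (14/3)³ = 2744/27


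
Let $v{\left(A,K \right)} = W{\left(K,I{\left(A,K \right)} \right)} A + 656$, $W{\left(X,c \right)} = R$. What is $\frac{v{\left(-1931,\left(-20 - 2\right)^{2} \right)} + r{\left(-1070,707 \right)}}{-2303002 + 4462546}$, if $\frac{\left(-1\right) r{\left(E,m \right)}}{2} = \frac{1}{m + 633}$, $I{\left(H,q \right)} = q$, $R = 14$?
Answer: $- \frac{5891087}{482298160} \approx -0.012215$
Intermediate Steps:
$W{\left(X,c \right)} = 14$
$r{\left(E,m \right)} = - \frac{2}{633 + m}$ ($r{\left(E,m \right)} = - \frac{2}{m + 633} = - \frac{2}{633 + m}$)
$v{\left(A,K \right)} = 656 + 14 A$ ($v{\left(A,K \right)} = 14 A + 656 = 656 + 14 A$)
$\frac{v{\left(-1931,\left(-20 - 2\right)^{2} \right)} + r{\left(-1070,707 \right)}}{-2303002 + 4462546} = \frac{\left(656 + 14 \left(-1931\right)\right) - \frac{2}{633 + 707}}{-2303002 + 4462546} = \frac{\left(656 - 27034\right) - \frac{2}{1340}}{2159544} = \left(-26378 - \frac{1}{670}\right) \frac{1}{2159544} = \left(- \frac{17673261}{670}\right) \frac{1}{2159544} = - \frac{5891087}{482298160}$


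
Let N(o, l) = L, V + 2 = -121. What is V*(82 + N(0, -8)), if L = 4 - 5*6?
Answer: -6888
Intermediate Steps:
V = -123 (V = -2 - 121 = -123)
L = -26 (L = 4 - 30 = -26)
N(o, l) = -26
V*(82 + N(0, -8)) = -123*(82 - 26) = -123*56 = -6888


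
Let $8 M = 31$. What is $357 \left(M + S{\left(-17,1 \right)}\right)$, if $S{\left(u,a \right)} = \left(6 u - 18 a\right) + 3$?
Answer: $- \frac{323085}{8} \approx -40386.0$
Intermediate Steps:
$M = \frac{31}{8}$ ($M = \frac{1}{8} \cdot 31 = \frac{31}{8} \approx 3.875$)
$S{\left(u,a \right)} = 3 - 18 a + 6 u$ ($S{\left(u,a \right)} = \left(- 18 a + 6 u\right) + 3 = 3 - 18 a + 6 u$)
$357 \left(M + S{\left(-17,1 \right)}\right) = 357 \left(\frac{31}{8} + \left(3 - 18 + 6 \left(-17\right)\right)\right) = 357 \left(\frac{31}{8} - 117\right) = 357 \left(- \frac{905}{8}\right) = - \frac{323085}{8}$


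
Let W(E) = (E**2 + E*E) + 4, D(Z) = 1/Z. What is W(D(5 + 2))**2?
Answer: 39204/2401 ≈ 16.328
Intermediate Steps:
W(E) = 4 + 2*E**2 (W(E) = (E**2 + E**2) + 4 = 2*E**2 + 4 = 4 + 2*E**2)
W(D(5 + 2))**2 = (4 + 2*(1/(5 + 2))**2)**2 = (4 + 2*(1/7)**2)**2 = (4 + 2*(1/49))**2 = (4 + 2/49)**2 = (198/49)**2 = 39204/2401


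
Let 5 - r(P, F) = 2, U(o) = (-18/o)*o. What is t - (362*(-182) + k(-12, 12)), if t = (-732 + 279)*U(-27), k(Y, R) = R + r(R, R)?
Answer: 74023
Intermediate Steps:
U(o) = -18
r(P, F) = 3 (r(P, F) = 5 - 1*2 = 5 - 2 = 3)
k(Y, R) = 3 + R (k(Y, R) = R + 3 = 3 + R)
t = 8154 (t = (-732 + 279)*(-18) = -453*(-18) = 8154)
t - (362*(-182) + k(-12, 12)) = 8154 - (362*(-182) + (3 + 12)) = 8154 - (-65884 + 15) = 8154 - 1*(-65869) = 8154 + 65869 = 74023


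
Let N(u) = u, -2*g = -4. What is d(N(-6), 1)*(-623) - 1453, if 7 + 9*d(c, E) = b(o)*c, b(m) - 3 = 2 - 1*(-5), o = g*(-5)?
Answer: 28664/9 ≈ 3184.9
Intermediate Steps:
g = 2 (g = -1/2*(-4) = 2)
o = -10 (o = 2*(-5) = -10)
b(m) = 10 (b(m) = 3 + (2 - 1*(-5)) = 3 + (2 + 5) = 3 + 7 = 10)
d(c, E) = -7/9 + 10*c/9 (d(c, E) = -7/9 + (10*c)/9 = -7/9 + 10*c/9)
d(N(-6), 1)*(-623) - 1453 = (-7/9 + (10/9)*(-6))*(-623) - 1453 = (-7/9 - 20/3)*(-623) - 1453 = -67/9*(-623) - 1453 = 41741/9 - 1453 = 28664/9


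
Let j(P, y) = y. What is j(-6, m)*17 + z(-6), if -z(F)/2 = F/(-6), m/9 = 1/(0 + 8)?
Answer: 137/8 ≈ 17.125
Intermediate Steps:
m = 9/8 (m = 9/(0 + 8) = 9/8 ≈ 1.1250)
z(F) = F/3 (z(F) = -2*F/(-6) = -2*F*(-1)/6 = -(-1)*F/3 = F/3)
j(-6, m)*17 + z(-6) = (9/8)*17 + (⅓)*(-6) = 153/8 - 2 = 137/8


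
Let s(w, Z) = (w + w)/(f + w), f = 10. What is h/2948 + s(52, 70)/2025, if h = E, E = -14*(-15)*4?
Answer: 13221074/46265175 ≈ 0.28577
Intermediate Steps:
s(w, Z) = 2*w/(10 + w) (s(w, Z) = (w + w)/(10 + w) = (2*w)/(10 + w) = 2*w/(10 + w))
E = 840 (E = 210*4 = 840)
h = 840
h/2948 + s(52, 70)/2025 = 840/2948 + (2*52/(10 + 52))/2025 = 840*(1/2948) + (2*52/62)*(1/2025) = 210/737 + (2*52*(1/62))*(1/2025) = 210/737 + (52/31)*(1/2025) = 210/737 + 52/62775 = 13221074/46265175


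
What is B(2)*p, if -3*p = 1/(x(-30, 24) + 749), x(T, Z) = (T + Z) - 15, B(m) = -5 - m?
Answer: 1/312 ≈ 0.0032051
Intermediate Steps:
x(T, Z) = -15 + T + Z
p = -1/2184 (p = -1/(3*((-15 - 30 + 24) + 749)) = -1/(3*(-21 + 749)) = -⅓/728 = -⅓*1/728 = -1/2184 ≈ -0.00045788)
B(2)*p = (-5 - 1*2)*(-1/2184) = (-5 - 2)*(-1/2184) = -7*(-1/2184) = 1/312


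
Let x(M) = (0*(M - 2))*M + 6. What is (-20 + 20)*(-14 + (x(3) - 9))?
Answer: 0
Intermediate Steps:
x(M) = 6 (x(M) = (0*(-2 + M))*M + 6 = 0*M + 6 = 0 + 6 = 6)
(-20 + 20)*(-14 + (x(3) - 9)) = (-20 + 20)*(-14 + (6 - 9)) = 0*(-14 - 3) = 0*(-17) = 0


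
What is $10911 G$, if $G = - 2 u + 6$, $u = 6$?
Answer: $-65466$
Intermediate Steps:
$G = -6$ ($G = \left(-2\right) 6 + 6 = -12 + 6 = -6$)
$10911 G = 10911 \left(-6\right) = -65466$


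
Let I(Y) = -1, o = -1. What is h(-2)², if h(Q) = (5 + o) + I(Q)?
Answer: 9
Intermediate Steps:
h(Q) = 3 (h(Q) = (5 - 1) - 1 = 4 - 1 = 3)
h(-2)² = 3² = 9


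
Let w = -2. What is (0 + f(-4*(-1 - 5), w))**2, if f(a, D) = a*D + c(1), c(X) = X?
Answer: 2209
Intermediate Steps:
f(a, D) = 1 + D*a (f(a, D) = a*D + 1 = D*a + 1 = 1 + D*a)
(0 + f(-4*(-1 - 5), w))**2 = (0 + (1 - (-8)*(-1 - 5)))**2 = (0 + (1 - (-8)*(-6)))**2 = (0 + (1 - 2*24))**2 = (0 + (1 - 48))**2 = (0 - 47)**2 = (-47)**2 = 2209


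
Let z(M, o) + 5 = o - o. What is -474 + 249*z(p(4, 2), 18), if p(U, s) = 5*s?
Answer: -1719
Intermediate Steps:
z(M, o) = -5 (z(M, o) = -5 + (o - o) = -5 + 0 = -5)
-474 + 249*z(p(4, 2), 18) = -474 + 249*(-5) = -474 - 1245 = -1719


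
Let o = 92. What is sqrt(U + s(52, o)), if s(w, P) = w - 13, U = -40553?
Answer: I*sqrt(40514) ≈ 201.28*I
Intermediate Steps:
s(w, P) = -13 + w
sqrt(U + s(52, o)) = sqrt(-40553 + (-13 + 52)) = sqrt(-40553 + 39) = sqrt(-40514) = I*sqrt(40514)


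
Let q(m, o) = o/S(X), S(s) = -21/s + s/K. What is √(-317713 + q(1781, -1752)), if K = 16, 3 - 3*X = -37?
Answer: I*√2497893313/89 ≈ 561.56*I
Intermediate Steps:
X = 40/3 (X = 1 - ⅓*(-37) = 1 + 37/3 = 40/3 ≈ 13.333)
S(s) = -21/s + s/16
q(m, o) = -120*o/89 (q(m, o) = o/(-21/40/3 + (1/16)*(40/3)) = o/(-21*3/40 + ⅚) = o/(-63/40 + ⅚) = o/(-89/120) = o*(-120/89) = -120*o/89)
√(-317713 + q(1781, -1752)) = √(-317713 - 120/89*(-1752)) = √(-317713 + 210240/89) = √(-28066217/89) = I*√2497893313/89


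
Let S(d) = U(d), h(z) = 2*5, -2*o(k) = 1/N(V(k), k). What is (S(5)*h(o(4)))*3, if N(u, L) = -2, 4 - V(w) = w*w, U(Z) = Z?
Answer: 150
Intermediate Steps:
V(w) = 4 - w**2 (V(w) = 4 - w*w = 4 - w**2)
o(k) = 1/4 (o(k) = -1/2/(-2) = -1/2*(-1/2) = 1/4)
h(z) = 10
S(d) = d
(S(5)*h(o(4)))*3 = (5*10)*3 = 50*3 = 150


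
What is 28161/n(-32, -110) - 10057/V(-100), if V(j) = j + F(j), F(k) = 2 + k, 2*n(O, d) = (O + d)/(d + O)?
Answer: 11161813/198 ≈ 56373.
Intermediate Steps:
n(O, d) = ½ (n(O, d) = ((O + d)/(d + O))/2 = ((O + d)/(O + d))/2 = (½)*1 = ½)
V(j) = 2 + 2*j (V(j) = j + (2 + j) = 2 + 2*j)
28161/n(-32, -110) - 10057/V(-100) = 28161/(½) - 10057/(2 + 2*(-100)) = 28161*2 - 10057/(2 - 200) = 56322 - 10057/(-198) = 56322 - 10057*(-1/198) = 56322 + 10057/198 = 11161813/198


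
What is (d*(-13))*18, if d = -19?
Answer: 4446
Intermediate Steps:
(d*(-13))*18 = -19*(-13)*18 = 247*18 = 4446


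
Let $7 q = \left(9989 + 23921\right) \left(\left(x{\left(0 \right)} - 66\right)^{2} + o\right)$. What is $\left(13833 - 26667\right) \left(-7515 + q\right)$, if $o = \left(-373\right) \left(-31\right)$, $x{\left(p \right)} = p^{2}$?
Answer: $- \frac{6927288631290}{7} \approx -9.8961 \cdot 10^{11}$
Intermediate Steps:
$o = 11563$
$q = \frac{539813290}{7}$ ($q = \frac{\left(9989 + 23921\right) \left(\left(0^{2} - 66\right)^{2} + 11563\right)}{7} = \frac{33910 \left(\left(0 - 66\right)^{2} + 11563\right)}{7} = \frac{33910 \left(\left(-66\right)^{2} + 11563\right)}{7} = \frac{33910 \left(4356 + 11563\right)}{7} = \frac{33910 \cdot 15919}{7} = \frac{1}{7} \cdot 539813290 = \frac{539813290}{7} \approx 7.7116 \cdot 10^{7}$)
$\left(13833 - 26667\right) \left(-7515 + q\right) = \left(13833 - 26667\right) \left(-7515 + \frac{539813290}{7}\right) = \left(-12834\right) \frac{539760685}{7} = - \frac{6927288631290}{7}$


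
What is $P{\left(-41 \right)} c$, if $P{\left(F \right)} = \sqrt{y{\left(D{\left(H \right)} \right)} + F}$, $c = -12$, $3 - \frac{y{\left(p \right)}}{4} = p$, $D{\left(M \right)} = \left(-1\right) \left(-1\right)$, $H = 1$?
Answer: $- 12 i \sqrt{33} \approx - 68.935 i$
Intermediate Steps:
$D{\left(M \right)} = 1$
$y{\left(p \right)} = 12 - 4 p$
$P{\left(F \right)} = \sqrt{8 + F}$ ($P{\left(F \right)} = \sqrt{\left(12 - 4\right) + F} = \sqrt{8 + F}$)
$P{\left(-41 \right)} c = \sqrt{8 - 41} \left(-12\right) = \sqrt{-33} \left(-12\right) = i \sqrt{33} \left(-12\right) = - 12 i \sqrt{33}$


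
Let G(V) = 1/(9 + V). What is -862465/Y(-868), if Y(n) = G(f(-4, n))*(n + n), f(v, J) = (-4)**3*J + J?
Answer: 47170798245/1736 ≈ 2.7172e+7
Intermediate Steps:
f(v, J) = -63*J (f(v, J) = -64*J + J = -63*J)
Y(n) = 2*n/(9 - 63*n) (Y(n) = (n + n)/(9 - 63*n) = (2*n)/(9 - 63*n) = 2*n/(9 - 63*n))
-862465/Y(-868) = -862465/((-2*(-868)/(-9 + 63*(-868)))) = -862465/((-2*(-868)/(-9 - 54684))) = -862465/((-2*(-868)/(-54693))) = -862465/((-2*(-868)*(-1/54693))) = -862465/(-1736/54693) = -862465*(-54693/1736) = 47170798245/1736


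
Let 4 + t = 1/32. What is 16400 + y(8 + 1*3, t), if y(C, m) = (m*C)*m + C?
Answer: 16982283/1024 ≈ 16584.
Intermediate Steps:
t = -127/32 (t = -4 + 1/32 = -127/32 ≈ -3.9688)
y(C, m) = C + C*m² (y(C, m) = (C*m)*m + C = C*m² + C = C + C*m²)
16400 + y(8 + 1*3, t) = 16400 + (8 + 1*3)*(1 + (-127/32)²) = 16400 + (8 + 3)*(1 + 16129/1024) = 16400 + 11*(17153/1024) = 16400 + 188683/1024 = 16982283/1024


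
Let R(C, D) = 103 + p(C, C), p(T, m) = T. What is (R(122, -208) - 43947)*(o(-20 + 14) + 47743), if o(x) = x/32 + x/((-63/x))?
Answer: -16699090113/8 ≈ -2.0874e+9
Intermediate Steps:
R(C, D) = 103 + C
o(x) = -x**2/63 + x/32 (o(x) = x*(1/32) + x*(-x/63) = x/32 - x**2/63 = -x**2/63 + x/32)
(R(122, -208) - 43947)*(o(-20 + 14) + 47743) = ((103 + 122) - 43947)*((-20 + 14)*(63 - 32*(-20 + 14))/2016 + 47743) = (225 - 43947)*((1/2016)*(-6)*(63 - 32*(-6)) + 47743) = -43722*((1/2016)*(-6)*(63 + 192) + 47743) = -43722*((1/2016)*(-6)*255 + 47743) = -43722*(-85/112 + 47743) = -43722*5347131/112 = -16699090113/8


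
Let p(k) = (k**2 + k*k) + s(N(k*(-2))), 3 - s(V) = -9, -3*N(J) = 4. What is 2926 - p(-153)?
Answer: -43904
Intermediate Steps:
N(J) = -4/3 (N(J) = -1/3*4 = -4/3)
s(V) = 12 (s(V) = 3 - 1*(-9) = 3 + 9 = 12)
p(k) = 12 + 2*k**2 (p(k) = (k**2 + k*k) + 12 = (k**2 + k**2) + 12 = 2*k**2 + 12 = 12 + 2*k**2)
2926 - p(-153) = 2926 - (12 + 2*(-153)**2) = 2926 - (12 + 2*23409) = 2926 - (12 + 46818) = 2926 - 1*46830 = 2926 - 46830 = -43904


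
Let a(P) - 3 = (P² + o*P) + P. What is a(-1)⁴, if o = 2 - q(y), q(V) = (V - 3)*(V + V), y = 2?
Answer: 81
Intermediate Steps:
q(V) = 2*V*(-3 + V) (q(V) = (-3 + V)*(2*V) = 2*V*(-3 + V))
o = 6 (o = 2 - 2*2*(-3 + 2) = 2 - 2*2*(-1) = 2 - 1*(-4) = 2 + 4 = 6)
a(P) = 3 + P² + 7*P (a(P) = 3 + ((P² + 6*P) + P) = 3 + (P² + 7*P) = 3 + P² + 7*P)
a(-1)⁴ = (3 + (-1)² + 7*(-1))⁴ = (3 + 1 - 7)⁴ = (-3)⁴ = 81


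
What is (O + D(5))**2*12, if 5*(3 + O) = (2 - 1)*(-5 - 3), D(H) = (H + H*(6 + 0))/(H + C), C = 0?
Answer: 1728/25 ≈ 69.120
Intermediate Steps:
D(H) = 7 (D(H) = (H + H*(6 + 0))/(H + 0) = (H + H*6)/H = (H + 6*H)/H = (7*H)/H = 7)
O = -23/5 (O = -3 + ((2 - 1)*(-5 - 3))/5 = -3 + (1*(-8))/5 = -3 + (1/5)*(-8) = -3 - 8/5 = -23/5 ≈ -4.6000)
(O + D(5))**2*12 = (-23/5 + 7)**2*12 = (12/5)**2*12 = (144/25)*12 = 1728/25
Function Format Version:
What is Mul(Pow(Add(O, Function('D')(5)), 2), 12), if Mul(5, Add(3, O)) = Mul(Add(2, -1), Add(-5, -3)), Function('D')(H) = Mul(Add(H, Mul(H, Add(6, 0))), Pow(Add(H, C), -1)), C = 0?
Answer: Rational(1728, 25) ≈ 69.120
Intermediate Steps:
Function('D')(H) = 7 (Function('D')(H) = Mul(Add(H, Mul(H, Add(6, 0))), Pow(Add(H, 0), -1)) = Mul(Add(H, Mul(H, 6)), Pow(H, -1)) = Mul(Add(H, Mul(6, H)), Pow(H, -1)) = Mul(Mul(7, H), Pow(H, -1)) = 7)
O = Rational(-23, 5) (O = Add(-3, Mul(Rational(1, 5), Mul(Add(2, -1), Add(-5, -3)))) = Add(-3, Mul(Rational(1, 5), Mul(1, -8))) = Add(-3, Mul(Rational(1, 5), -8)) = Add(-3, Rational(-8, 5)) = Rational(-23, 5) ≈ -4.6000)
Mul(Pow(Add(O, Function('D')(5)), 2), 12) = Mul(Pow(Add(Rational(-23, 5), 7), 2), 12) = Mul(Pow(Rational(12, 5), 2), 12) = Mul(Rational(144, 25), 12) = Rational(1728, 25)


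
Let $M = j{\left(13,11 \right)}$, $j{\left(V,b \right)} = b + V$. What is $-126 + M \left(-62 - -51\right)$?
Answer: $-390$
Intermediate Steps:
$j{\left(V,b \right)} = V + b$
$M = 24$ ($M = 13 + 11 = 24$)
$-126 + M \left(-62 - -51\right) = -126 + 24 \left(-62 - -51\right) = -126 + 24 \left(-62 + 51\right) = -126 + 24 \left(-11\right) = -126 - 264 = -390$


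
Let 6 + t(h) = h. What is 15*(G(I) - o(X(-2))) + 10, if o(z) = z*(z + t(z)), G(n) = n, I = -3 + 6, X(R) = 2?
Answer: 115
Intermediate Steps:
I = 3
t(h) = -6 + h
o(z) = z*(-6 + 2*z) (o(z) = z*(z + (-6 + z)) = z*(-6 + 2*z))
15*(G(I) - o(X(-2))) + 10 = 15*(3 - 2*2*(-3 + 2)) + 10 = 15*(3 - 2*2*(-1)) + 10 = 15*(3 - 1*(-4)) + 10 = 15*(3 + 4) + 10 = 15*7 + 10 = 105 + 10 = 115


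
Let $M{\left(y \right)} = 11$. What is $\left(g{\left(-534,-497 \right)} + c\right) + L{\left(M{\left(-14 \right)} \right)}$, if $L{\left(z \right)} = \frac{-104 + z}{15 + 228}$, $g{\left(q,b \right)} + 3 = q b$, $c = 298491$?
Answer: $\frac{45674735}{81} \approx 5.6389 \cdot 10^{5}$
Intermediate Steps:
$g{\left(q,b \right)} = -3 + b q$ ($g{\left(q,b \right)} = -3 + q b = -3 + b q$)
$L{\left(z \right)} = - \frac{104}{243} + \frac{z}{243}$ ($L{\left(z \right)} = \frac{-104 + z}{243} = \left(-104 + z\right) \frac{1}{243} = - \frac{104}{243} + \frac{z}{243}$)
$\left(g{\left(-534,-497 \right)} + c\right) + L{\left(M{\left(-14 \right)} \right)} = \left(\left(-3 - -265398\right) + 298491\right) + \left(- \frac{104}{243} + \frac{1}{243} \cdot 11\right) = \left(\left(-3 + 265398\right) + 298491\right) + \left(- \frac{104}{243} + \frac{11}{243}\right) = \left(265395 + 298491\right) - \frac{31}{81} = 563886 - \frac{31}{81} = \frac{45674735}{81}$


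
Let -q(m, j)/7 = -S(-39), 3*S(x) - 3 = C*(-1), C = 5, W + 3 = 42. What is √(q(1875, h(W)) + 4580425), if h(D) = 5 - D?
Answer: √41223783/3 ≈ 2140.2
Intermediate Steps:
W = 39 (W = -3 + 42 = 39)
S(x) = -⅔ (S(x) = 1 + (5*(-1))/3 = 1 + (⅓)*(-5) = 1 - 5/3 = -⅔)
q(m, j) = -14/3 (q(m, j) = -(-7)*(-2)/3 = -7*⅔ = -14/3)
√(q(1875, h(W)) + 4580425) = √(-14/3 + 4580425) = √(13741261/3) = √41223783/3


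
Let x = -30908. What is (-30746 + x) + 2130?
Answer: -59524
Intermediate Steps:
(-30746 + x) + 2130 = (-30746 - 30908) + 2130 = -61654 + 2130 = -59524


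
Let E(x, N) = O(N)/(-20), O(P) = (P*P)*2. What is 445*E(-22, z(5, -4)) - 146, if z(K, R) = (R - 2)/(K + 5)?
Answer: -8101/50 ≈ -162.02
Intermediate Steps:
O(P) = 2*P**2 (O(P) = P**2*2 = 2*P**2)
z(K, R) = (-2 + R)/(5 + K)
E(x, N) = -N**2/10 (E(x, N) = (2*N**2)/(-20) = (2*N**2)*(-1/20) = -N**2/10)
445*E(-22, z(5, -4)) - 146 = 445*(-(-2 - 4)**2/(5 + 5)**2/10) - 146 = 445*(-(-6/10)**2/10) - 146 = 445*(-((1/10)*(-6))**2/10) - 146 = 445*(-(-3/5)**2/10) - 146 = 445*(-1/10*9/25) - 146 = 445*(-9/250) - 146 = -801/50 - 146 = -8101/50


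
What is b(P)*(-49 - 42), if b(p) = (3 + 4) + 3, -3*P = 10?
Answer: -910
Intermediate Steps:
P = -10/3 (P = -⅓*10 = -10/3 ≈ -3.3333)
b(p) = 10 (b(p) = 7 + 3 = 10)
b(P)*(-49 - 42) = 10*(-49 - 42) = 10*(-91) = -910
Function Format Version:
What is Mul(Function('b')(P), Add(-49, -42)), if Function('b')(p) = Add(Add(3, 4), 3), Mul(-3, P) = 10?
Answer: -910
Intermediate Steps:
P = Rational(-10, 3) (P = Mul(Rational(-1, 3), 10) = Rational(-10, 3) ≈ -3.3333)
Function('b')(p) = 10 (Function('b')(p) = Add(7, 3) = 10)
Mul(Function('b')(P), Add(-49, -42)) = Mul(10, Add(-49, -42)) = Mul(10, -91) = -910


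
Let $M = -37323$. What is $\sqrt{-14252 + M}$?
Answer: $5 i \sqrt{2063} \approx 227.1 i$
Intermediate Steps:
$\sqrt{-14252 + M} = \sqrt{-14252 - 37323} = \sqrt{-51575} = 5 i \sqrt{2063}$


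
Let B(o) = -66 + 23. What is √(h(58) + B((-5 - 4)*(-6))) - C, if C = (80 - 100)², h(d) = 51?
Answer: -400 + 2*√2 ≈ -397.17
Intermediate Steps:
B(o) = -43
C = 400 (C = (-20)² = 400)
√(h(58) + B((-5 - 4)*(-6))) - C = √(51 - 43) - 1*400 = √8 - 400 = 2*√2 - 400 = -400 + 2*√2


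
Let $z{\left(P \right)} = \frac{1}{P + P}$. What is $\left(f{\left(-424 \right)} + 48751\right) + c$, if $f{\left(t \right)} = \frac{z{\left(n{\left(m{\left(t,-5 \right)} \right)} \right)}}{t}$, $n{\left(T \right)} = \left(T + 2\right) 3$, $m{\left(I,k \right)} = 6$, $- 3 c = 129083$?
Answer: $\frac{38827093}{6784} \approx 5723.3$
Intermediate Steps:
$c = - \frac{129083}{3}$ ($c = \left(- \frac{1}{3}\right) 129083 = - \frac{129083}{3} \approx -43028.0$)
$n{\left(T \right)} = 6 + 3 T$ ($n{\left(T \right)} = \left(2 + T\right) 3 = 6 + 3 T$)
$z{\left(P \right)} = \frac{1}{2 P}$
$f{\left(t \right)} = \frac{1}{48 t}$ ($f{\left(t \right)} = \frac{\frac{1}{2} \frac{1}{6 + 3 \cdot 6}}{t} = \frac{\frac{1}{2} \frac{1}{6 + 18}}{t} = \frac{\frac{1}{2} \cdot \frac{1}{24}}{t} = \frac{1}{48 t}$)
$\left(f{\left(-424 \right)} + 48751\right) + c = \left(\frac{1}{48 \left(-424\right)} + 48751\right) - \frac{129083}{3} = \left(\frac{1}{48} \left(- \frac{1}{424}\right) + 48751\right) - \frac{129083}{3} = \left(- \frac{1}{20352} + 48751\right) - \frac{129083}{3} = \frac{992180351}{20352} - \frac{129083}{3} = \frac{38827093}{6784}$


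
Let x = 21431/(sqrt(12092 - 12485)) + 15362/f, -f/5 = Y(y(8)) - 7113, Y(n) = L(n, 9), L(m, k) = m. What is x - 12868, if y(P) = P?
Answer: -457120338/35525 - 21431*I*sqrt(393)/393 ≈ -12868.0 - 1081.1*I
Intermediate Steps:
Y(n) = n
f = 35525 (f = -5*(8 - 7113) = -5*(-7105) = 35525)
x = 15362/35525 - 21431*I*sqrt(393)/393 (x = 21431/(sqrt(12092 - 12485)) + 15362/35525 = 21431/(sqrt(-393)) + 15362*(1/35525) = 21431/((I*sqrt(393))) + 15362/35525 = 21431*(-I*sqrt(393)/393) + 15362/35525 = -21431*I*sqrt(393)/393 + 15362/35525 = 15362/35525 - 21431*I*sqrt(393)/393 ≈ 0.43243 - 1081.1*I)
x - 12868 = (15362/35525 - 21431*I*sqrt(393)/393) - 12868 = -457120338/35525 - 21431*I*sqrt(393)/393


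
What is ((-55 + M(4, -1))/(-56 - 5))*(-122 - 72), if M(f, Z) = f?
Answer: -9894/61 ≈ -162.20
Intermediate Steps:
((-55 + M(4, -1))/(-56 - 5))*(-122 - 72) = ((-55 + 4)/(-56 - 5))*(-122 - 72) = -51/(-61)*(-194) = -51*(-1/61)*(-194) = (51/61)*(-194) = -9894/61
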